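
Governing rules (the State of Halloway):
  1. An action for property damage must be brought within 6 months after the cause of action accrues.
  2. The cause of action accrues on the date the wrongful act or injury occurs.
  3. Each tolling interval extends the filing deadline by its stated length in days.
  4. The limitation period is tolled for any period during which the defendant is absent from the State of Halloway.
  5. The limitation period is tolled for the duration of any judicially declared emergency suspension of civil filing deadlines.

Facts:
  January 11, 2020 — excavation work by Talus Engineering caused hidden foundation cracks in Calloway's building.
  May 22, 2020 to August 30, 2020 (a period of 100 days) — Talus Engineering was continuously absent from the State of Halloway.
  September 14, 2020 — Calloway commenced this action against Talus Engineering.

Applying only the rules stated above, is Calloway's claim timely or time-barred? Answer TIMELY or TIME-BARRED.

The limitation period began to run on January 11, 2020.
Adding the 6 months base period to January 11, 2020 gives a deadline of July 11, 2020, before any tolling.
The defendant's absence from the jurisdiction from May 22, 2020 to August 30, 2020 tolled the period for 100 days, extending the deadline to October 19, 2020.
Filing on September 14, 2020 beat the October 19, 2020 deadline — the action is timely.

TIMELY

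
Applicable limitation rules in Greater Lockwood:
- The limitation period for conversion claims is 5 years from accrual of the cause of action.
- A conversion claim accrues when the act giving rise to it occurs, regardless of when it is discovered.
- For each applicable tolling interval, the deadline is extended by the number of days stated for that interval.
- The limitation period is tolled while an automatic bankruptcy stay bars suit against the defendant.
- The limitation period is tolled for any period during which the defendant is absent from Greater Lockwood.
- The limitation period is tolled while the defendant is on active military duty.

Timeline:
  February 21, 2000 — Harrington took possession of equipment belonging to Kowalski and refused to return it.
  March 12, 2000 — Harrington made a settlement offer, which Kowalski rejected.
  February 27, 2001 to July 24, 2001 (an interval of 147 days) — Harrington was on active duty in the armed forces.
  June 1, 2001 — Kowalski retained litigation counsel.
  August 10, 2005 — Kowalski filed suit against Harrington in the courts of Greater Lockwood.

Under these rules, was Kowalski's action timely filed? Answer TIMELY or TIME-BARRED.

TIME-BARRED

The cause of action accrued on February 21, 2000, the date of the act.
5 years from February 21, 2000 is February 21, 2005.
The period was tolled for 147 days by the defendant's active military service (February 27, 2001 to July 24, 2001), pushing the deadline to July 18, 2005.
The other events in the timeline have no effect on the limitation period under the stated rules.
The August 10, 2005 filing falls after the July 18, 2005 deadline; the claim is time-barred.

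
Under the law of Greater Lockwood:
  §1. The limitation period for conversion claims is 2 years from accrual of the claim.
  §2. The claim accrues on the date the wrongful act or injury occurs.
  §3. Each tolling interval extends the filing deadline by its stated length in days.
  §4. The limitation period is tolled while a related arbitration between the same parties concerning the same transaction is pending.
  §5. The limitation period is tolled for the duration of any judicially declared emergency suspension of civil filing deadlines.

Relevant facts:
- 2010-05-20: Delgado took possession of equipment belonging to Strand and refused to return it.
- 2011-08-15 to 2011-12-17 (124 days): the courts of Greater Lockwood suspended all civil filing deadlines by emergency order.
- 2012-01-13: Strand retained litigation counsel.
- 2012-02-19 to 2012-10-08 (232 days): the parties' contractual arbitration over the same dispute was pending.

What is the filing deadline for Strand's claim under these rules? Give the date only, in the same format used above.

The claim accrued on 2010-05-20, when the wrongful act occurred.
2 years from 2010-05-20 is 2012-05-20.
The emergency suspension of filing deadlines from 2011-08-15 to 2011-12-17 tolled the period for 124 days, extending the deadline to 2012-09-21.
The pending related arbitration from 2012-02-19 to 2012-10-08 tolled the period for 232 days, extending the deadline to 2013-05-11.
The other events in the timeline have no effect on the limitation period under the stated rules.

2013-05-11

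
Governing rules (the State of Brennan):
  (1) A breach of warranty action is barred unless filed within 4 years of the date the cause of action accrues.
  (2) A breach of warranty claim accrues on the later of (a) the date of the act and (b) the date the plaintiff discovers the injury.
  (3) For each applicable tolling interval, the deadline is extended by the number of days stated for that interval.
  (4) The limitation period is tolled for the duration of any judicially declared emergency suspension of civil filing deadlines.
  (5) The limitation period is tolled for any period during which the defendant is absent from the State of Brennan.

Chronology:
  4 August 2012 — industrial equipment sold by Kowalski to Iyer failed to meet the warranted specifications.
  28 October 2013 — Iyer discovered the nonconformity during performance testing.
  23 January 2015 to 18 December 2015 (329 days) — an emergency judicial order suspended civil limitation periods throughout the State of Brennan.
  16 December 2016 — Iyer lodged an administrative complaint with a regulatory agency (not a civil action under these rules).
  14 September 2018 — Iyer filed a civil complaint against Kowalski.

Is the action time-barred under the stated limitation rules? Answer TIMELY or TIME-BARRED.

Because discovery on 28 October 2013 post-dates the 4 August 2012 act, accrual under the later-of rule falls on 28 October 2013.
The untolled deadline — 4 years after 28 October 2013 — is 28 October 2017.
Because the emergency suspension of filing deadlines ran from 23 January 2015 to 18 December 2015, the deadline is extended by 329 days to 22 September 2018.
The other events in the timeline have no effect on the limitation period under the stated rules.
Filing on 14 September 2018 beat the 22 September 2018 deadline — the action is timely.

TIMELY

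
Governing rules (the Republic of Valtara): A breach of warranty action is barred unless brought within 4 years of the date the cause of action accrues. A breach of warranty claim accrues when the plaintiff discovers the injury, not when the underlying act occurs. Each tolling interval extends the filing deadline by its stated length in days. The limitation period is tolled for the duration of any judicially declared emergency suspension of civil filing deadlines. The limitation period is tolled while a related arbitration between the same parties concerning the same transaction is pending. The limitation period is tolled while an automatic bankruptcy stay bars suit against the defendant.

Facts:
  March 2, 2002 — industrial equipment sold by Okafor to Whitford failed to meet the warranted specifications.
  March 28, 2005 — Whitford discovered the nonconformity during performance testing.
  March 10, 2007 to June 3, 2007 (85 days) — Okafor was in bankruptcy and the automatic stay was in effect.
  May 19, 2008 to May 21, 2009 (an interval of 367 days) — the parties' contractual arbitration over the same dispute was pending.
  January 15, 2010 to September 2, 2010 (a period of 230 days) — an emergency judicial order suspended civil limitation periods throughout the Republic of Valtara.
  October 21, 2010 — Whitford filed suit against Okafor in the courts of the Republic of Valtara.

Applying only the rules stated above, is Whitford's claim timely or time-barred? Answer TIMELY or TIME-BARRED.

TIMELY

Under the discovery rule, the claim accrued on March 28, 2005, when Whitford discovered the injury — not on the March 2, 2002 date of the underlying act.
4 years from March 28, 2005 is March 28, 2009.
Because the automatic bankruptcy stay ran from March 10, 2007 to June 3, 2007, the deadline is extended by 85 days to June 21, 2009.
Because the pending related arbitration ran from May 19, 2008 to May 21, 2009, the deadline is extended by 367 days to June 23, 2010.
Because the emergency suspension of filing deadlines ran from January 15, 2010 to September 2, 2010, the deadline is extended by 230 days to February 8, 2011.
Filing on October 21, 2010 beat the February 8, 2011 deadline — the action is timely.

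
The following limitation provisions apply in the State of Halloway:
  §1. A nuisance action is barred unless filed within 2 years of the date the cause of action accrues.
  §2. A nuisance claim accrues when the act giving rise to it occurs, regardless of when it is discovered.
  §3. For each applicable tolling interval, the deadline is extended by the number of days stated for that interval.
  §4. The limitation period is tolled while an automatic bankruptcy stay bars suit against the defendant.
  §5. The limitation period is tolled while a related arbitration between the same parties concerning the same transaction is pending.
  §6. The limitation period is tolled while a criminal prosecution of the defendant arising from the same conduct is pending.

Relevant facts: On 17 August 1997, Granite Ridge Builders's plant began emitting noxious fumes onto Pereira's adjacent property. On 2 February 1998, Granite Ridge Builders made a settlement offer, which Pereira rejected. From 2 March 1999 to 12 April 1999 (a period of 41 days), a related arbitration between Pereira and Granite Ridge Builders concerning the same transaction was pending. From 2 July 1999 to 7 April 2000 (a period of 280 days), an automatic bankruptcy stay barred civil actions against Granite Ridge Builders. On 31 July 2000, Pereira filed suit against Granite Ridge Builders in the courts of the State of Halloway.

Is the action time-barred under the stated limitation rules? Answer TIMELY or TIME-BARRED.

TIME-BARRED

The claim accrued on 17 August 1997, when the wrongful act occurred.
The untolled deadline — 2 years after 17 August 1997 — is 17 August 1999.
Because the pending related arbitration ran from 2 March 1999 to 12 April 1999, the deadline is extended by 41 days to 27 September 1999.
Because the automatic bankruptcy stay ran from 2 July 1999 to 7 April 2000, the deadline is extended by 280 days to 3 July 2000.
The other events in the timeline have no effect on the limitation period under the stated rules.
Pereira filed on 31 July 2000, after the 3 July 2000 deadline, so the action is time-barred.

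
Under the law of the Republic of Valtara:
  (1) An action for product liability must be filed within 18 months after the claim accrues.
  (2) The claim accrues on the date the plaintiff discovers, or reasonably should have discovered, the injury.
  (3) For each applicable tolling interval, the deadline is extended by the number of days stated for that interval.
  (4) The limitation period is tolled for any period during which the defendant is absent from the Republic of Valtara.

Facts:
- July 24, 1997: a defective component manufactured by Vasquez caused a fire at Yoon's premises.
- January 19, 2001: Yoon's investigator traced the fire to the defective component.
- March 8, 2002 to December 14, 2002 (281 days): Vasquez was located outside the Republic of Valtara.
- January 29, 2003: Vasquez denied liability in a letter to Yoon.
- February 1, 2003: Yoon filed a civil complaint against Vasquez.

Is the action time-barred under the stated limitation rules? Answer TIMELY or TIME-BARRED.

TIMELY

Under the discovery rule, the claim accrued on January 19, 2001, when Yoon discovered the injury — not on the July 24, 1997 date of the underlying act.
18 months from January 19, 2001 is July 19, 2002.
The period was tolled for 281 days by the defendant's absence from the jurisdiction (March 8, 2002 to December 14, 2002), pushing the deadline to April 26, 2003.
None of the other events listed affects the running of the period under the stated rules.
The February 1, 2003 filing precedes the April 26, 2003 deadline; the claim is timely.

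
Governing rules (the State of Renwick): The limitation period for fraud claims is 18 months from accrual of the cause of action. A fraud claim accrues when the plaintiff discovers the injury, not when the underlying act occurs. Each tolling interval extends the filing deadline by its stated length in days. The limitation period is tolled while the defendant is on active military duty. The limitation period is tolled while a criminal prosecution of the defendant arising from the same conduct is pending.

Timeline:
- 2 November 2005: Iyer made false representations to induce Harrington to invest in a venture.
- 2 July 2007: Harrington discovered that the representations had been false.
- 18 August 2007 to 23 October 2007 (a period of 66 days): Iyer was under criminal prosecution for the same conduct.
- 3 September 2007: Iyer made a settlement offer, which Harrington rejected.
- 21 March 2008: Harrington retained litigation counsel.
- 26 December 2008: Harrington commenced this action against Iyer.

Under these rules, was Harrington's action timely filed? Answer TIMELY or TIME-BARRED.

TIMELY

Accrual is tied to discovery, so the period began on 2 July 2007 rather than on 2 November 2005 when the act occurred.
18 months from 2 July 2007 is 2 January 2009.
The period was tolled for 66 days by the pending criminal prosecution (18 August 2007 to 23 October 2007), pushing the deadline to 9 March 2009.
Nothing else in the chronology tolls or restarts the period.
The 26 December 2008 filing precedes the 9 March 2009 deadline; the claim is timely.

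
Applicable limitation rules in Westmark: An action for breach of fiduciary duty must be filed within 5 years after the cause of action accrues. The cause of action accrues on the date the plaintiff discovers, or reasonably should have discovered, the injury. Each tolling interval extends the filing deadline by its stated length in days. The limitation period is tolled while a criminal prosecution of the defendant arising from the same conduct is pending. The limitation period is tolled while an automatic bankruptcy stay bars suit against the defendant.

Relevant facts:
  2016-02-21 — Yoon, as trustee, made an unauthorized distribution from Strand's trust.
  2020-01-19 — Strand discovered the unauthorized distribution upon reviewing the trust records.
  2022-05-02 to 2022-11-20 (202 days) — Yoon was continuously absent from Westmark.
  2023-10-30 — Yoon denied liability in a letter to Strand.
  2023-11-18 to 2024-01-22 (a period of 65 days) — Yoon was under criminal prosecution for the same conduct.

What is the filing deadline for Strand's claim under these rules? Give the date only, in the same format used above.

2025-03-25

The claim did not accrue until Strand discovered the injury on 2020-01-19; the 2016-02-21 act date does not start the clock under the stated rule.
The untolled deadline — 5 years after 2020-01-19 — is 2025-01-19.
The period was tolled for 65 days by the pending criminal prosecution (2023-11-18 to 2024-01-22), pushing the deadline to 2025-03-25.
Although the defendant's absence ran from 2022-05-02 to 2022-11-20, the stated rules do not make that a tolling event, so it is disregarded.
Nothing else in the chronology tolls or restarts the period.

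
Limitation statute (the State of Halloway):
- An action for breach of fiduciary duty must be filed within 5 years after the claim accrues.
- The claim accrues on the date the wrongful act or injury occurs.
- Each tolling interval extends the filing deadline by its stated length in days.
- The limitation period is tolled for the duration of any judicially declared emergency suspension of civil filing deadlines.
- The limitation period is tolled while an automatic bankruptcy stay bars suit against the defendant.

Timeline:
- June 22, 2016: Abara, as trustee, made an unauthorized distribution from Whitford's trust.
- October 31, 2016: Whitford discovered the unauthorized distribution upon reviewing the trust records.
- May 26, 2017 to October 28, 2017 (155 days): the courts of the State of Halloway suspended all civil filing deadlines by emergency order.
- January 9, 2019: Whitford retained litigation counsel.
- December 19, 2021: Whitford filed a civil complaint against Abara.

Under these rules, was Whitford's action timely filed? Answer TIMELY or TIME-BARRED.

Accrual is governed by the date of the act, so the period began to run on June 22, 2016; the later discovery on October 31, 2016 is irrelevant under the stated rule.
5 years from June 22, 2016 is June 22, 2021.
The emergency suspension of filing deadlines from May 26, 2017 to October 28, 2017 tolled the period for 155 days, extending the deadline to November 24, 2021.
The other events in the timeline have no effect on the limitation period under the stated rules.
The December 19, 2021 filing falls after the November 24, 2021 deadline; the claim is time-barred.

TIME-BARRED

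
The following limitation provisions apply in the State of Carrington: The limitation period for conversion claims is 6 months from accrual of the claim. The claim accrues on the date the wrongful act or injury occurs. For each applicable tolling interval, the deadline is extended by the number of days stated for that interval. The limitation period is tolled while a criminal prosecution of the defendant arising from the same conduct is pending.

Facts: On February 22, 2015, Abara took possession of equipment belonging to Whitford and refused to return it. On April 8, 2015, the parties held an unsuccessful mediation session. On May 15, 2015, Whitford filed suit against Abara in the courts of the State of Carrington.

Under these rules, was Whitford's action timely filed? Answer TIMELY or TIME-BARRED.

The claim accrued on February 22, 2015, the date of the act.
The untolled deadline — 6 months after February 22, 2015 — is August 22, 2015.
The other events in the timeline have no effect on the limitation period under the stated rules.
Whitford filed on May 15, 2015, before the August 22, 2015 deadline, so the action is timely.

TIMELY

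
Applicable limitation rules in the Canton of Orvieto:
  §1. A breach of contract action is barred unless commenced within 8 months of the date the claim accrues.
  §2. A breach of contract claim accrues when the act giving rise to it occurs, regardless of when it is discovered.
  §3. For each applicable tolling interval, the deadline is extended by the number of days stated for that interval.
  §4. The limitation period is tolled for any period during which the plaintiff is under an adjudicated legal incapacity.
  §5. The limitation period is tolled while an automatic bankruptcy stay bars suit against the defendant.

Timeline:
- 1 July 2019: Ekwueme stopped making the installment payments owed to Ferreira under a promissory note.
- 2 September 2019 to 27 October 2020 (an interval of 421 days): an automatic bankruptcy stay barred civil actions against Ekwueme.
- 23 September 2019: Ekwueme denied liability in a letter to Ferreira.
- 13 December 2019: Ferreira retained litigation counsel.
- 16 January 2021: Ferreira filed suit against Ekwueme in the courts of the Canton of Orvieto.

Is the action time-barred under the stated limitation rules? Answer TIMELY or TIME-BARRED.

TIMELY

The limitation period began to run on 1 July 2019.
8 months from 1 July 2019 is 1 March 2020.
The automatic bankruptcy stay from 2 September 2019 to 27 October 2020 tolled the period for 421 days, extending the deadline to 26 April 2021.
The other events in the timeline have no effect on the limitation period under the stated rules.
Filing on 16 January 2021 beat the 26 April 2021 deadline — the action is timely.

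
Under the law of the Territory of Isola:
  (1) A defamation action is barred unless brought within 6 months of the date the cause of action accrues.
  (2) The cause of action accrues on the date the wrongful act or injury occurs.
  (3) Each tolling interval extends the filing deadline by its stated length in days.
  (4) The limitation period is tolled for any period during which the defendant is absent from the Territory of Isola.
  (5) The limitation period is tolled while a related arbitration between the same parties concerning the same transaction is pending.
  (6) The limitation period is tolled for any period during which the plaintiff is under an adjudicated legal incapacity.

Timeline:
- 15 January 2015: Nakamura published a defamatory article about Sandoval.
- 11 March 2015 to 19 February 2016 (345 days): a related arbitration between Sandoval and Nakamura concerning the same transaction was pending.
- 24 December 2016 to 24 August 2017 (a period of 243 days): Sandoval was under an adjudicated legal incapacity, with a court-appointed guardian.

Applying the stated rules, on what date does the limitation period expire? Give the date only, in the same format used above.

The cause of action accrued on 15 January 2015, the date of the act.
The untolled deadline — 6 months after 15 January 2015 — is 15 July 2015.
The period was tolled for 345 days by the pending related arbitration (11 March 2015 to 19 February 2016), pushing the deadline to 24 June 2016.
By the time the plaintiff's legal incapacity began on 24 December 2016, the limitation period had already expired on 24 June 2016; that interval cannot revive it.

24 June 2016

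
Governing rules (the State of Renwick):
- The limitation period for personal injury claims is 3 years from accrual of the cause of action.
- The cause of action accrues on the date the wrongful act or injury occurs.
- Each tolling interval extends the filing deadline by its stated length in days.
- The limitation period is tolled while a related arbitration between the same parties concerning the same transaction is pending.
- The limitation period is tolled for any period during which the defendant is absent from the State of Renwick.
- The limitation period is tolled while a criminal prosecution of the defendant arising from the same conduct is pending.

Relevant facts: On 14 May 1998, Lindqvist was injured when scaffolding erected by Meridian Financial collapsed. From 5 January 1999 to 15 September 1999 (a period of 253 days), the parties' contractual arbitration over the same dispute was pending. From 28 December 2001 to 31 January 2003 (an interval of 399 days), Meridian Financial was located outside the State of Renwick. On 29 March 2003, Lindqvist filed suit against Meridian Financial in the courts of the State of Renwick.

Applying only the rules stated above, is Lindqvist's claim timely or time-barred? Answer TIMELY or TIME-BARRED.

The claim accrued on 14 May 1998, when the wrongful act occurred.
3 years from 14 May 1998 is 14 May 2001.
The period was tolled for 253 days by the pending related arbitration (5 January 1999 to 15 September 1999), pushing the deadline to 22 January 2002.
The defendant's absence from the jurisdiction from 28 December 2001 to 31 January 2003 tolled the period for 399 days, extending the deadline to 25 February 2003.
Filing on 29 March 2003 missed the 25 February 2003 deadline — the action is time-barred.

TIME-BARRED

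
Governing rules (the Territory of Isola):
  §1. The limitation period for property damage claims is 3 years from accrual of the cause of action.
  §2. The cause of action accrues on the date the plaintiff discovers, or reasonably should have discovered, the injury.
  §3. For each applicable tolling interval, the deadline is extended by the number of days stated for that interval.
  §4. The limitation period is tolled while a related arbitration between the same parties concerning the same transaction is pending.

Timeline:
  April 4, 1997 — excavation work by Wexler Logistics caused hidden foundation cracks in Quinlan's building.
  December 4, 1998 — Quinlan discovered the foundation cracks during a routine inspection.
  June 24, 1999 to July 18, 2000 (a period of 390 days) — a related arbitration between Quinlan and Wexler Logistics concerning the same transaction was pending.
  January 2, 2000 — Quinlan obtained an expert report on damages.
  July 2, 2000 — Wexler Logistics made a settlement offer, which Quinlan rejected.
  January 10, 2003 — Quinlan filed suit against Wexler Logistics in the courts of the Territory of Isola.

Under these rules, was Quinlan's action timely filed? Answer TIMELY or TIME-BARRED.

TIME-BARRED

Under the discovery rule, the claim accrued on December 4, 1998, when Quinlan discovered the injury — not on the April 4, 1997 date of the underlying act.
3 years from December 4, 1998 is December 4, 2001.
The pending related arbitration from June 24, 1999 to July 18, 2000 tolled the period for 390 days, extending the deadline to December 29, 2002.
The other events in the timeline have no effect on the limitation period under the stated rules.
Quinlan filed on January 10, 2003, after the December 29, 2002 deadline, so the action is time-barred.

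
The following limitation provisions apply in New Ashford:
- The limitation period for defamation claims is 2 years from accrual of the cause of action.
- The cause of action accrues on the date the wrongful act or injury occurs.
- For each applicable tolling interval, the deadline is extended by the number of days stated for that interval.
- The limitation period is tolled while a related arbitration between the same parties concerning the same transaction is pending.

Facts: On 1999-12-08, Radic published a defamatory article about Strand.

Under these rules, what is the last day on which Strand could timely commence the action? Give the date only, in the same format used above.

2001-12-08

The limitation period began to run on 1999-12-08.
2 years from 1999-12-08 is 2001-12-08.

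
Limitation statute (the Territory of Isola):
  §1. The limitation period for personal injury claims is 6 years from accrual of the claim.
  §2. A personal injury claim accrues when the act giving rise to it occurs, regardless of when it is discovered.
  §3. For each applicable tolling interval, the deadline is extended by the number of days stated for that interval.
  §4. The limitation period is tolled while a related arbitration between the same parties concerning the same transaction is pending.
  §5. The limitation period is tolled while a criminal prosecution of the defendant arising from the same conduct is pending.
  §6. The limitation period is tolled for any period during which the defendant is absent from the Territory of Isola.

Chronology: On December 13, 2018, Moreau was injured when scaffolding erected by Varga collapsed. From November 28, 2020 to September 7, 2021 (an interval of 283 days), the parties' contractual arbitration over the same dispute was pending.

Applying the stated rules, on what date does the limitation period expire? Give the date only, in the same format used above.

The limitation period began to run on December 13, 2018.
Adding the 6 years base period to December 13, 2018 gives a deadline of December 13, 2024, before any tolling.
The period was tolled for 283 days by the pending related arbitration (November 28, 2020 to September 7, 2021), pushing the deadline to September 22, 2025.

September 22, 2025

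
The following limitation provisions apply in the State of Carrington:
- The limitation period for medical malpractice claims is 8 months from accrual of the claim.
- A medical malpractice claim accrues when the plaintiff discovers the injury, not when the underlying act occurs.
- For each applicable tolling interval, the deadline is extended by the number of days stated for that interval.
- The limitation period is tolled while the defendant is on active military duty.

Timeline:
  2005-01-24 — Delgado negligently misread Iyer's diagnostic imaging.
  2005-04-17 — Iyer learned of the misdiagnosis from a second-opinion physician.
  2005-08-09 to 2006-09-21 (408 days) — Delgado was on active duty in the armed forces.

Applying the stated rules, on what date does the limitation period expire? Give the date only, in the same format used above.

Accrual is tied to discovery, so the period began on 2005-04-17 rather than on 2005-01-24 when the act occurred.
Adding the 8 months base period to 2005-04-17 gives a deadline of 2005-12-17, before any tolling.
The defendant's active military service from 2005-08-09 to 2006-09-21 tolled the period for 408 days, extending the deadline to 2007-01-29.

2007-01-29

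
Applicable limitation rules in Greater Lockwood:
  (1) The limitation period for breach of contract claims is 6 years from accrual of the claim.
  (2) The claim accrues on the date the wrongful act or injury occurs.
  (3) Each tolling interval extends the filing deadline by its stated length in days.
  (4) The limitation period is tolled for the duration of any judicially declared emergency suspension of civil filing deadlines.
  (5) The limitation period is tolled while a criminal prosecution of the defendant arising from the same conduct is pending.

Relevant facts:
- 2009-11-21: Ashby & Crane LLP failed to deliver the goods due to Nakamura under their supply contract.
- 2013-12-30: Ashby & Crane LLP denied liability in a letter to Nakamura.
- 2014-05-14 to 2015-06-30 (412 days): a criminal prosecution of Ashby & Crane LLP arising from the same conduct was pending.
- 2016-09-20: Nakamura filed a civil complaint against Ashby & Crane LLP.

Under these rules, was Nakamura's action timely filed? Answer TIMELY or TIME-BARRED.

The claim accrued on 2009-11-21, when the wrongful act occurred.
Adding the 6 years base period to 2009-11-21 gives a deadline of 2015-11-21, before any tolling.
The pending criminal prosecution from 2014-05-14 to 2015-06-30 tolled the period for 412 days, extending the deadline to 2017-01-06.
Nothing else in the chronology tolls or restarts the period.
The 2016-09-20 filing precedes the 2017-01-06 deadline; the claim is timely.

TIMELY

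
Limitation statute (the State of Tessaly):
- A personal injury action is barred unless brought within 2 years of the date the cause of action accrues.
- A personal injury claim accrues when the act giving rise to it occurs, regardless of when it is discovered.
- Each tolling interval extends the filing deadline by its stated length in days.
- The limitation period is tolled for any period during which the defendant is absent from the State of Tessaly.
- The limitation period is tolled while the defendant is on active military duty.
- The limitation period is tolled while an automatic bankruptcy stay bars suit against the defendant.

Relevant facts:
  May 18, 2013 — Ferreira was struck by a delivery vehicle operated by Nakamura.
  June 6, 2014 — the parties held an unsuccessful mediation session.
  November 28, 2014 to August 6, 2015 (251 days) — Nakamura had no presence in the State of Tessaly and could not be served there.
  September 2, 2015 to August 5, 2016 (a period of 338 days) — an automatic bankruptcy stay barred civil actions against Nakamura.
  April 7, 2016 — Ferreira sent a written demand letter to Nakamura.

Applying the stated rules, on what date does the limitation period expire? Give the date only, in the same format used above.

December 27, 2016

The cause of action accrued on May 18, 2013, the date of the act.
The untolled deadline — 2 years after May 18, 2013 — is May 18, 2015.
The period was tolled for 251 days by the defendant's absence from the jurisdiction (November 28, 2014 to August 6, 2015), pushing the deadline to January 24, 2016.
The period was tolled for 338 days by the automatic bankruptcy stay (September 2, 2015 to August 5, 2016), pushing the deadline to December 27, 2016.
The other events in the timeline have no effect on the limitation period under the stated rules.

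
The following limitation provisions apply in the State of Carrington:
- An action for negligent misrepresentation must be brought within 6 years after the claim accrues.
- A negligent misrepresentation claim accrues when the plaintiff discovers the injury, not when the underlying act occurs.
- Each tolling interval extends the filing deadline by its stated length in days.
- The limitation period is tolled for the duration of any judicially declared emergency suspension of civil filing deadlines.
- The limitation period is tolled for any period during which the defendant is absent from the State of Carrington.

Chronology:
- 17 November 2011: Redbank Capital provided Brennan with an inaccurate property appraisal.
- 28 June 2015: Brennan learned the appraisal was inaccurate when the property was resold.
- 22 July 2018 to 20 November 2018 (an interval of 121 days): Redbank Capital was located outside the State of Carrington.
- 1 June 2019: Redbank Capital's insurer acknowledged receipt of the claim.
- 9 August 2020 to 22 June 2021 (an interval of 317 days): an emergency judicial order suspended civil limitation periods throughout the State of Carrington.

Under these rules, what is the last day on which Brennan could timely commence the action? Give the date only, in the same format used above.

9 September 2022

Under the discovery rule, the claim accrued on 28 June 2015, when Brennan discovered the injury — not on the 17 November 2011 date of the underlying act.
6 years from 28 June 2015 is 28 June 2021.
The defendant's absence from the jurisdiction from 22 July 2018 to 20 November 2018 tolled the period for 121 days, extending the deadline to 27 October 2021.
The emergency suspension of filing deadlines from 9 August 2020 to 22 June 2021 tolled the period for 317 days, extending the deadline to 9 September 2022.
The other events in the timeline have no effect on the limitation period under the stated rules.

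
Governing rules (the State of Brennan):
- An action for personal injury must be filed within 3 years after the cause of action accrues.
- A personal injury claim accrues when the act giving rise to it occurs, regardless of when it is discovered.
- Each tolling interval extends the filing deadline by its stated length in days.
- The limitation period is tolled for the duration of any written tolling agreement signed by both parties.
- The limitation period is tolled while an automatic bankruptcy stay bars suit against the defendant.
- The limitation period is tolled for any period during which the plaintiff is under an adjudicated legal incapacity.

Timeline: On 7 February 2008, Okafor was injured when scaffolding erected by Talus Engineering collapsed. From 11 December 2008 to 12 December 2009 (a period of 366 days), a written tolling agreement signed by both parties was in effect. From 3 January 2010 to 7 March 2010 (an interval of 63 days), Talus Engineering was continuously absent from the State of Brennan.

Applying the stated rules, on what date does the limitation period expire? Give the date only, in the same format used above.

8 February 2012

The cause of action accrued on 7 February 2008, the date of the act.
The untolled deadline — 3 years after 7 February 2008 — is 7 February 2011.
Because the written tolling agreement ran from 11 December 2008 to 12 December 2009, the deadline is extended by 366 days to 8 February 2012.
Although the defendant's absence ran from 3 January 2010 to 7 March 2010, the stated rules do not make that a tolling event, so it is disregarded.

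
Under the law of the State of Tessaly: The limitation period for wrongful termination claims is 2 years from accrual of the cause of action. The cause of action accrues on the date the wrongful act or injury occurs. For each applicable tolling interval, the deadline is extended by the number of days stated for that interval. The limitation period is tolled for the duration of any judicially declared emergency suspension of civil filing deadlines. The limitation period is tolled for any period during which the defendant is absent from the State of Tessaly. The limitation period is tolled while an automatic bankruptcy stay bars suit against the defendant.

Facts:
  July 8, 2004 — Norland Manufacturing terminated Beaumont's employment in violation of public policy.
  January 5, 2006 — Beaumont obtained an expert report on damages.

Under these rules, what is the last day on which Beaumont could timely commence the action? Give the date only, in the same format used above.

July 8, 2006

The cause of action accrued on July 8, 2004, the date of the act.
2 years from July 8, 2004 is July 8, 2006.
The other events in the timeline have no effect on the limitation period under the stated rules.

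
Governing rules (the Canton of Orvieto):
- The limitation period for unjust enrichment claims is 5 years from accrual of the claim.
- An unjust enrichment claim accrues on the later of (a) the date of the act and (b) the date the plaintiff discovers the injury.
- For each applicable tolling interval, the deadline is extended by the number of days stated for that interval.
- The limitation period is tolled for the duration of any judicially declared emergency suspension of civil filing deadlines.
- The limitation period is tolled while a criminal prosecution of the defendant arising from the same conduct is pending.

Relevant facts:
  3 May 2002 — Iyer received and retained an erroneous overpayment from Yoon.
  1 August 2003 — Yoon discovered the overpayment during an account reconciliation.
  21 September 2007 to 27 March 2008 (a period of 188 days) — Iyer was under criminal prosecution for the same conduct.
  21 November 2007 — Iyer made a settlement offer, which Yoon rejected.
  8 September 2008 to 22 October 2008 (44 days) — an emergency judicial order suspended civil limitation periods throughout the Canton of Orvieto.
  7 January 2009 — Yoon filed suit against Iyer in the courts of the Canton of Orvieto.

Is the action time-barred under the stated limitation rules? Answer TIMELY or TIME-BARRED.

Taking the later of the act (3 May 2002) and discovery (1 August 2003), the claim accrued on 1 August 2003.
Adding the 5 years base period to 1 August 2003 gives a deadline of 1 August 2008, before any tolling.
The pending criminal prosecution from 21 September 2007 to 27 March 2008 tolled the period for 188 days, extending the deadline to 5 February 2009.
The emergency suspension of filing deadlines from 8 September 2008 to 22 October 2008 tolled the period for 44 days, extending the deadline to 21 March 2009.
Nothing else in the chronology tolls or restarts the period.
Yoon filed on 7 January 2009, before the 21 March 2009 deadline, so the action is timely.

TIMELY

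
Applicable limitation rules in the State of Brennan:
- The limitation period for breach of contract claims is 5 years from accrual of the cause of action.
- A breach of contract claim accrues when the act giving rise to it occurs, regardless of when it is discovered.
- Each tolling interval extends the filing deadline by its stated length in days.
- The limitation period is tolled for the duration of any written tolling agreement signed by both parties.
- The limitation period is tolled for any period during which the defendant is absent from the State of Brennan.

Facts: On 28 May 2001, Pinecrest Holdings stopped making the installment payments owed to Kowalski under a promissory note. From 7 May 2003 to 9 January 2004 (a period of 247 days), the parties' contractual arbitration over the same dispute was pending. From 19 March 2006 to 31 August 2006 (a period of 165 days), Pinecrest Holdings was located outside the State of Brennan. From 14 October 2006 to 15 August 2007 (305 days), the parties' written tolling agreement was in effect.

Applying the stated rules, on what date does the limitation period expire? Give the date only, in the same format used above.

The limitation period began to run on 28 May 2001.
Adding the 5 years base period to 28 May 2001 gives a deadline of 28 May 2006, before any tolling.
Because the defendant's absence from the jurisdiction ran from 19 March 2006 to 31 August 2006, the deadline is extended by 165 days to 9 November 2006.
Because the written tolling agreement ran from 14 October 2006 to 15 August 2007, the deadline is extended by 305 days to 10 September 2007.
Although a pending arbitration ran from 7 May 2003 to 9 January 2004, the stated rules do not make that a tolling event, so it is disregarded.

10 September 2007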